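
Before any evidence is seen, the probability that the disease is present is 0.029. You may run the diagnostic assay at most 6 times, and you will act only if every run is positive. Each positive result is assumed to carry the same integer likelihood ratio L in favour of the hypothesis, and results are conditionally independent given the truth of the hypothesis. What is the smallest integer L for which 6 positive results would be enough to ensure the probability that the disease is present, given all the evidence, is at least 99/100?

4

Prior odds = 0.029/0.971 = 29/971.
Target odds = 0.99/0.01 = 99.
Need L⁶ ≥ 99 ÷ (29/971) = 96129/29.
3⁶ = 729 < 96129/29 ≤ 4096 = 4⁶, so L = 4.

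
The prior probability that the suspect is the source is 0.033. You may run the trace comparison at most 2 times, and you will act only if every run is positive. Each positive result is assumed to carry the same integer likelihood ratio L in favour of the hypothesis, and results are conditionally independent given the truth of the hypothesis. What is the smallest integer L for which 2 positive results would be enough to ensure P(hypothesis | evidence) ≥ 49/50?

38

Prior odds = 0.033/0.967 = 33/967.
Target odds = 0.98/0.02 = 49.
Need L² ≥ 49 ÷ (33/967) = 47383/33.
37² = 1369 < 47383/33 ≤ 1444 = 38², so L = 38.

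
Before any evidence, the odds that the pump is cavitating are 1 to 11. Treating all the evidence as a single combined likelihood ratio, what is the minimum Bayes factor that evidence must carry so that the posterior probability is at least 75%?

Prior odds = 1/11.
Target odds = 0.75/0.25 = 3.
Required Bayes factor = 3 ÷ (1/11) = 33.

33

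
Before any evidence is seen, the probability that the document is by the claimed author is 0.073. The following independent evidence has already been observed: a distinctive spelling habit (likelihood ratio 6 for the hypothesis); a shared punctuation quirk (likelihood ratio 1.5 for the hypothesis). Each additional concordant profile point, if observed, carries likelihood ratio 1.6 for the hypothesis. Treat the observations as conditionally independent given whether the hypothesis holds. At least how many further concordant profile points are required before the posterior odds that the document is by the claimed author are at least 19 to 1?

Prior odds = 0.073/0.927 = 73/927.
Combined Bayes factor of the evidence already in hand = 6 × 1.5 = 9.
Odds after that evidence = (73/927) × 9 = 73/103.
Target odds = 19.
Need 1.6ⁿ ≥ 19 ÷ (73/103) = 1957/73.
1.6⁶ = 262144/15625 falls short of 1957/73 but 1.6⁷ = 2097152/78125 reaches it, so n = 7.

7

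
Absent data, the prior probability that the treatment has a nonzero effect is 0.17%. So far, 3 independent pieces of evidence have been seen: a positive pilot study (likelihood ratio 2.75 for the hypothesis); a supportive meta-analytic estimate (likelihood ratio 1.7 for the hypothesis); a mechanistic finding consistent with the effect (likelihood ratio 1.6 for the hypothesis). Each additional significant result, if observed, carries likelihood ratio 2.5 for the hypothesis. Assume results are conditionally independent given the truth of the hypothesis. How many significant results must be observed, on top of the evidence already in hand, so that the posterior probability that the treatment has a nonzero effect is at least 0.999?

13

Prior odds = 0.0017/0.9983 = 17/9983.
Combined Bayes factor of the evidence already in hand = 2.75 × 1.7 × 1.6 = 7.48.
Odds after that evidence = (17/9983) × 7.48 = 3179/249575.
Target odds = 0.999/0.001 = 999.
Need 2.5ⁿ ≥ 999 ÷ (3179/249575) = 249325425/3179.
2.5¹² = 244140625/4096 falls short of 249325425/3179 but 2.5¹³ ≈149012 reaches it, so n = 13.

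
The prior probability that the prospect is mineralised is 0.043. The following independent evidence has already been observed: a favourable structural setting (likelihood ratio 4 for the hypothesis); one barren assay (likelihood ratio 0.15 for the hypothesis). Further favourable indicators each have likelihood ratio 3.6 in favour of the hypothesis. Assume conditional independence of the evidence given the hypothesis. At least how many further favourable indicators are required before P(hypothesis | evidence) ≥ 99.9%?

Prior odds = 0.043/0.957 = 43/957.
Combined Bayes factor of the evidence already in hand = 4 × 0.15 = 0.6.
Odds after that evidence = (43/957) × 0.6 = 43/1595.
Target odds = 0.999/0.001 = 999.
Need 3.6ⁿ ≥ 999 ÷ (43/1595) = 1593405/43.
3.6⁸ ≈28211.1 falls short of 1593405/43 but 3.6⁹ ≈101560 reaches it, so n = 9.

9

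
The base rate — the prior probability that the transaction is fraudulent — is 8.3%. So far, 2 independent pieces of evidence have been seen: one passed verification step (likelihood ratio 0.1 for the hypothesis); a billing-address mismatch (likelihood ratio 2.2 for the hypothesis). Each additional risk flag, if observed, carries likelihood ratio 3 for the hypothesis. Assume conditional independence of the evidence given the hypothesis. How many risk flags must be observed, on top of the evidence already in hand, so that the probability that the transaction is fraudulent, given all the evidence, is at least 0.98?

Prior odds = 0.083/0.917 = 83/917.
Combined Bayes factor of the evidence already in hand = 0.1 × 2.2 = 0.22.
Odds after that evidence = (83/917) × 0.22 = 913/45850.
Target odds = 0.98/0.02 = 49.
Need 3ⁿ ≥ 49 ÷ (913/45850) = 2246650/913.
3⁷ = 2187 falls short of 2246650/913 but 3⁸ = 6561 reaches it, so n = 8.

8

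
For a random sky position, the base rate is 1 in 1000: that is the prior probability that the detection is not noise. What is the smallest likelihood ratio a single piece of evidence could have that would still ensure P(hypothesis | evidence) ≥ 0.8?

Prior odds = 0.001/0.999 = 1/999.
Target odds = 0.8/0.2 = 4.
Required Bayes factor = 4 ÷ (1/999) = 3996.

3996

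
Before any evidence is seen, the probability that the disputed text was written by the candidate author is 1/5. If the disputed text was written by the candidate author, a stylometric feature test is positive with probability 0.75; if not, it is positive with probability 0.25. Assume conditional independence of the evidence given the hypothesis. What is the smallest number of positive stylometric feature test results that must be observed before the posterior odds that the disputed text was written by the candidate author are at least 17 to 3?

3

Prior odds = 0.2/0.8 = 0.25.
Likelihood ratio of a positive = 0.75/0.25 = 3.
Target odds = 17/3.
Require 3ⁿ ≥ 17/3 ÷ 0.25 = 68/3.
3² = 9 falls short of 68/3 but 3³ = 27 reaches it, so n = 3.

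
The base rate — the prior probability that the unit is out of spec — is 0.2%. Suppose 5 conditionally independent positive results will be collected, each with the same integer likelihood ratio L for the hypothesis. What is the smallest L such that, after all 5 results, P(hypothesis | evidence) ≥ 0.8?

5

Prior odds = 0.002/0.998 = 1/499.
Target odds = 0.8/0.2 = 4.
Need L⁵ ≥ 4 ÷ (1/499) = 1996.
4⁵ = 1024 < 1996 ≤ 3125 = 5⁵, so L = 5.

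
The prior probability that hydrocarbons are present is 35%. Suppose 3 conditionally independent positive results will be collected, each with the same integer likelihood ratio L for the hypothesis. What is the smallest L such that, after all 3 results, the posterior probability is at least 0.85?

Prior odds = 0.35/0.65 = 7/13.
Target odds = 0.85/0.15 = 17/3.
Need L³ ≥ 17/3 ÷ (7/13) = 221/21.
2³ = 8 < 221/21 ≤ 27 = 3³, so L = 3.

3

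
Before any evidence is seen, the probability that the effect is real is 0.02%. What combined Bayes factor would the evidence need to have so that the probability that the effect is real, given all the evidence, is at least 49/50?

244951

Prior odds = 0.0002/0.9998 = 1/4999.
Target odds = 0.98/0.02 = 49.
Required Bayes factor = 49 ÷ (1/4999) = 244951.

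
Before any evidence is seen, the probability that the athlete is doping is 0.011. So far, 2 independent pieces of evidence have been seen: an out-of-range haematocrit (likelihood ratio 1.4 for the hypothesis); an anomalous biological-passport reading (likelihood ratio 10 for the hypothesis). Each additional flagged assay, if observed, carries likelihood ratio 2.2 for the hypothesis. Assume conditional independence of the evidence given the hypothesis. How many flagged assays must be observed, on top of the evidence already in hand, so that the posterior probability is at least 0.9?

Prior odds = 0.011/0.989 = 11/989.
Combined Bayes factor of the evidence already in hand = 1.4 × 10 = 14.
Odds after that evidence = (11/989) × 14 = 154/989.
Target odds = 0.9/0.1 = 9.
Need 2.2ⁿ ≥ 9 ÷ (154/989) = 8901/154.
2.2⁵ = 51.53632 falls short of 8901/154 but 2.2⁶ = 1771561/15625 reaches it, so n = 6.

6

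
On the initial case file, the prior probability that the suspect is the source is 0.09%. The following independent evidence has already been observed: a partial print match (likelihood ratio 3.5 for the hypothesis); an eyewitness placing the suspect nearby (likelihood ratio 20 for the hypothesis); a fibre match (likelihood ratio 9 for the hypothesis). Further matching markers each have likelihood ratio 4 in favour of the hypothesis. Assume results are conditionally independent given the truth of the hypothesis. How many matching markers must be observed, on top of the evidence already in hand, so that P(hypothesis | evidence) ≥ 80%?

Prior odds = 0.0009/0.9991 = 9/9991.
Combined Bayes factor of the evidence already in hand = 3.5 × 20 × 9 = 630.
Odds after that evidence = (9/9991) × 630 = 5670/9991.
Target odds = 0.8/0.2 = 4.
Need 4ⁿ ≥ 4 ÷ (5670/9991) = 19982/2835.
4¹ = 4 falls short of 19982/2835 but 4² = 16 reaches it, so n = 2.

2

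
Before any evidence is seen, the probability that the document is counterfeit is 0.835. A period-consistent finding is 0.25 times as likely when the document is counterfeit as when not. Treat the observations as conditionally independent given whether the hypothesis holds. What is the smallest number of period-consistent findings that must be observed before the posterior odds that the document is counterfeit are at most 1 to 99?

5

Prior odds: 0.835 ÷ 0.165 = 167/33.
Likelihood ratio per period-consistent finding = 0.25.
Target odds = 1/99.
Require 0.25ⁿ ≤ 1/99 ÷ (167/33) = 1/501.
0.25⁴ = 0.00390625 is still above 1/501 but 0.25⁵ = 1/1024 is at or below it, so n = 5.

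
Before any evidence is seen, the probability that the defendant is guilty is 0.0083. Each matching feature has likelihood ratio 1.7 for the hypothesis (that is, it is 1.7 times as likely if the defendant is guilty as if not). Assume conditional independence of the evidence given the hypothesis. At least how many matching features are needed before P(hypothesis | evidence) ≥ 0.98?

17

Prior odds: 0.0083 ÷ 0.9917 = 83/9917.
Likelihood ratio per matching feature = 1.7.
Target odds: 0.98 ÷ 0.02 = 49.
Need (83/9917) × 1.7ⁿ ≥ 49, i.e. 1.7ⁿ ≥ 485933/83.
1.7¹⁶ ≈4866.12 falls short of 485933/83 but 1.7¹⁷ ≈8272.4 reaches it, so n = 17.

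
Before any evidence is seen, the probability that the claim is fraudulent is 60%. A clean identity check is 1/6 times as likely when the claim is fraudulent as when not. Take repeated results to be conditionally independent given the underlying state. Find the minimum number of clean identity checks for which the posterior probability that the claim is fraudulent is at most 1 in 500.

Prior odds: 0.6 ÷ 0.4 = 1.5.
Likelihood ratio per clean identity check = 1/6.
Target posterior odds = 0.002/0.998 = 1/499.
Require (1/6)ⁿ ≤ 1/499 ÷ 1.5 = 2/1497.
(1/6)³ = 1/216 is still above 2/1497 but (1/6)⁴ = 1/1296 is at or below it, so n = 4.

4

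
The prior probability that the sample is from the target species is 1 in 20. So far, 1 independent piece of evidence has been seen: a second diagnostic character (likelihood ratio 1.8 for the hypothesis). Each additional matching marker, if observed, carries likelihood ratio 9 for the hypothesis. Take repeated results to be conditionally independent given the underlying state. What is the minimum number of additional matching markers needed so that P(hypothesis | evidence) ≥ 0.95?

3

Prior odds = 0.05/0.95 = 1/19.
Bayes factor of the evidence already in hand = 1.8.
Odds after that evidence = (1/19) × 1.8 = 9/95.
Target odds = 0.95/0.05 = 19.
Need 9ⁿ ≥ 19 ÷ (9/95) = 1805/9.
9² = 81 falls short of 1805/9 but 9³ = 729 reaches it, so n = 3.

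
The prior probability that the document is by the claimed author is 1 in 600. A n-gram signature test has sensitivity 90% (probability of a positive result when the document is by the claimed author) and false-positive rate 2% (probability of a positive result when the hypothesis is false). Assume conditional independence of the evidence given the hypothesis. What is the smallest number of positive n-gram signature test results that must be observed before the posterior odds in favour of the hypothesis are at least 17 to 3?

Prior odds = (1/600)/(599/600) = 1/599.
Likelihood ratio of a positive result = 0.9/0.02 = 45.
Target odds = 17/3.
Require 45ⁿ ≥ 17/3 ÷ (1/599) = 10183/3.
45² = 2025 falls short of 10183/3 but 45³ = 91125 reaches it, so n = 3.

3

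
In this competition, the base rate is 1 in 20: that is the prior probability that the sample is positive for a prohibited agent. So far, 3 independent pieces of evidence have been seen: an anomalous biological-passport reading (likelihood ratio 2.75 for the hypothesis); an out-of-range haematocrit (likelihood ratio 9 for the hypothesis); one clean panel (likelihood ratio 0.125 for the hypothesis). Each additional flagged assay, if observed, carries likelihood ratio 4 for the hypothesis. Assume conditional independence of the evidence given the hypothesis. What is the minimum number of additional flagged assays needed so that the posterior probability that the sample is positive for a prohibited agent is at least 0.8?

3

Prior odds = 0.05/0.95 = 1/19.
Combined Bayes factor of the evidence already in hand = 2.75 × 9 × 0.125 = 3.09375.
Odds after that evidence = (1/19) × 3.09375 = 99/608.
Target odds = 0.8/0.2 = 4.
Need 4ⁿ ≥ 4 ÷ (99/608) = 2432/99.
4² = 16 falls short of 2432/99 but 4³ = 64 reaches it, so n = 3.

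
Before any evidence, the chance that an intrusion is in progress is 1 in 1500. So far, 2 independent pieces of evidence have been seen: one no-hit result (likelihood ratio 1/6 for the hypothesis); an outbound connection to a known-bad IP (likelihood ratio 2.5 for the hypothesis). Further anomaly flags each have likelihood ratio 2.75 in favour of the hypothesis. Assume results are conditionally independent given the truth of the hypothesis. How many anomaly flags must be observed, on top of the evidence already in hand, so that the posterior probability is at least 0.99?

Prior odds = (1/1500)/(1499/1500) = 1/1499.
Combined Bayes factor of the evidence already in hand = (1/6) × 2.5 = 5/12.
Odds after that evidence = (1/1499) × 5/12 = 5/17988.
Target odds = 0.99/0.01 = 99.
Need 2.75ⁿ ≥ 99 ÷ (5/17988) = 356162.4.
2.75¹² ≈187065 falls short of 356162.4 but 2.75¹³ ≈514428 reaches it, so n = 13.

13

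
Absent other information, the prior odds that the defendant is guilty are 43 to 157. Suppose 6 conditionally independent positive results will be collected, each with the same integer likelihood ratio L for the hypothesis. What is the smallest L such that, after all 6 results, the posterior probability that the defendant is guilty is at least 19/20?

Prior odds = 43/157.
Target odds = 0.95/0.05 = 19.
Need L⁶ ≥ 19 ÷ (43/157) = 2983/43.
2⁶ = 64 < 2983/43 ≤ 729 = 3⁶, so L = 3.

3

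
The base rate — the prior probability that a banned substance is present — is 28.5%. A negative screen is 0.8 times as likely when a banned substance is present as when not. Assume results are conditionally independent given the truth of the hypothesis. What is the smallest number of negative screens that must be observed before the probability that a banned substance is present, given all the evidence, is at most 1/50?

Prior odds = 0.285/0.715 = 57/143.
Likelihood ratio per negative screen = 0.8.
Target posterior odds = 0.02/0.98 = 1/49.
Need (57/143) × 0.8ⁿ ≤ 1/49, i.e. 0.8ⁿ ≤ 143/2793.
0.8¹³ ≈0.0549756 is still above 143/2793 but 0.8¹⁴ ≈0.0439805 is at or below it, so n = 14.

14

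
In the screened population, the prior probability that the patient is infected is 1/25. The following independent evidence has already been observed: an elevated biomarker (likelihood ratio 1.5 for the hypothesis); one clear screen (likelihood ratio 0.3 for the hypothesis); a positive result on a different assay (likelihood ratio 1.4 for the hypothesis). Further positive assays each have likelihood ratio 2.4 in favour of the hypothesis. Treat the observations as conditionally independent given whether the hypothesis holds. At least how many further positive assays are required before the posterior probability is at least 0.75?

Prior odds = 0.04/0.96 = 1/24.
Combined Bayes factor of the evidence already in hand = 1.5 × 0.3 × 1.4 = 0.63.
Odds after that evidence = (1/24) × 0.63 = 0.02625.
Target odds = 0.75/0.25 = 3.
Need 2.4ⁿ ≥ 3 ÷ 0.02625 = 800/7.
2.4⁵ = 79.62624 falls short of 800/7 but 2.4⁶ = 2985984/15625 reaches it, so n = 6.

6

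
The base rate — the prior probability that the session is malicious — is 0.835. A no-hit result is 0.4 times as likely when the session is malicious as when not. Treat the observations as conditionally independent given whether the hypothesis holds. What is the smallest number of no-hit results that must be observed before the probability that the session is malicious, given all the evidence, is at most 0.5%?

Prior odds = 0.835/0.165 = 167/33.
Likelihood ratio per no-hit result = 0.4.
Target posterior odds = 0.005/0.995 = 1/199.
Require 0.4ⁿ ≤ 1/199 ÷ (167/33) = 33/33233.
0.4⁷ = 128/78125 is still above 33/33233 but 0.4⁸ = 256/390625 is at or below it, so n = 8.

8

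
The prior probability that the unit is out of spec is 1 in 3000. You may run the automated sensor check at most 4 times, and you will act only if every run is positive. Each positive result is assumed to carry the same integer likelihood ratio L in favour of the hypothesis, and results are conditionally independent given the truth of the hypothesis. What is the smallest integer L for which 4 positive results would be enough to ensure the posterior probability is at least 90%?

13

Prior odds = (1/3000)/(2999/3000) = 1/2999.
Target odds = 0.9/0.1 = 9.
Need L⁴ ≥ 9 ÷ (1/2999) = 26991.
12⁴ = 20736 < 26991 ≤ 28561 = 13⁴, so L = 13.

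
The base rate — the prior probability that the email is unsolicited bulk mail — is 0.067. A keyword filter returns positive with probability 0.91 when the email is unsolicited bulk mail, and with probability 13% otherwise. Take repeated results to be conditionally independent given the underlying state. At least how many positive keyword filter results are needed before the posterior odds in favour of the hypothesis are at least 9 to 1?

Prior odds: 0.067 ÷ 0.933 = 67/933.
Likelihood ratio of a positive result = 0.91/0.13 = 7.
Target odds = 9.
Need (67/933) × 7ⁿ ≥ 9, i.e. 7ⁿ ≥ 8397/67.
7² = 49 falls short of 8397/67 but 7³ = 343 reaches it, so n = 3.

3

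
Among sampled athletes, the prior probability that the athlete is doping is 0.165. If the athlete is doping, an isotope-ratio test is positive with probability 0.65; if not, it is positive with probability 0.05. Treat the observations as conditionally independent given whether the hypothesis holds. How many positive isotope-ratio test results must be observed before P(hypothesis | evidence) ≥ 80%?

2

Prior odds: 0.165 ÷ 0.835 = 33/167.
Likelihood ratio of a positive = 0.65/0.05 = 13.
Target odds: 0.8 ÷ 0.2 = 4.
Need (33/167) × 13ⁿ ≥ 4, i.e. 13ⁿ ≥ 668/33.
13¹ = 13 falls short of 668/33 but 13² = 169 reaches it, so n = 2.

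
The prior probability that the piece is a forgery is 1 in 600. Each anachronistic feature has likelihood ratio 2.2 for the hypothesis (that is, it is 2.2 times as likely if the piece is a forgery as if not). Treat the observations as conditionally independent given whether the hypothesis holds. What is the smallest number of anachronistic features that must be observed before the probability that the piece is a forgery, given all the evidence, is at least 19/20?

Prior odds = (1/600)/(599/600) = 1/599.
Likelihood ratio per anachronistic feature = 2.2.
Target odds: 0.95 ÷ 0.05 = 19.
Need (1/599) × 2.2ⁿ ≥ 19, i.e. 2.2ⁿ ≥ 11381.
2.2¹¹ ≈5843.18 falls short of 11381 but 2.2¹² ≈12855 reaches it, so n = 12.

12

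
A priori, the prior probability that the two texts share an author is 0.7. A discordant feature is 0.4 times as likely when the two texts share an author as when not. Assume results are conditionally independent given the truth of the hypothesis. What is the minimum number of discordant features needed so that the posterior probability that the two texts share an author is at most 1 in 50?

Prior odds = 0.7/0.3 = 7/3.
Likelihood ratio per discordant feature = 0.4.
Target posterior odds = 0.02/0.98 = 1/49.
Need (7/3) × 0.4ⁿ ≤ 1/49, i.e. 0.4ⁿ ≤ 3/343.
0.4⁵ = 0.01024 is still above 3/343 but 0.4⁶ = 64/15625 is at or below it, so n = 6.

6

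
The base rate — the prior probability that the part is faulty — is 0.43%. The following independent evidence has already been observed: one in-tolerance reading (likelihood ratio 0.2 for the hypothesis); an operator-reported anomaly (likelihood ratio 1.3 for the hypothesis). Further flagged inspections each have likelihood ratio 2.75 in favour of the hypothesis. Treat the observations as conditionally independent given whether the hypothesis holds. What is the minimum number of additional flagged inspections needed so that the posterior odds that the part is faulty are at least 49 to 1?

11

Prior odds = 0.0043/0.9957 = 43/9957.
Combined Bayes factor of the evidence already in hand = 0.2 × 1.3 = 0.26.
Odds after that evidence = (43/9957) × 0.26 = 559/497850.
Target odds = 49.
Need 2.75ⁿ ≥ 49 ÷ (559/497850) = 24394650/559.
2.75¹⁰ ≈24735.9 falls short of 24394650/559 but 2.75¹¹ ≈68023.6 reaches it, so n = 11.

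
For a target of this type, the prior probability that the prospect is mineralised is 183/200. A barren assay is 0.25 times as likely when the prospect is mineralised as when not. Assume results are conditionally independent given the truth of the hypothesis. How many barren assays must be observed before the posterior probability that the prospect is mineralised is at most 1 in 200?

6

Prior odds: 0.915 ÷ 0.085 = 183/17.
Likelihood ratio per barren assay = 0.25.
Target posterior odds = 0.005/0.995 = 1/199.
Require 0.25ⁿ ≤ 1/199 ÷ (183/17) = 17/36417.
0.25⁵ = 1/1024 is still above 17/36417 but 0.25⁶ = 1/4096 is at or below it, so n = 6.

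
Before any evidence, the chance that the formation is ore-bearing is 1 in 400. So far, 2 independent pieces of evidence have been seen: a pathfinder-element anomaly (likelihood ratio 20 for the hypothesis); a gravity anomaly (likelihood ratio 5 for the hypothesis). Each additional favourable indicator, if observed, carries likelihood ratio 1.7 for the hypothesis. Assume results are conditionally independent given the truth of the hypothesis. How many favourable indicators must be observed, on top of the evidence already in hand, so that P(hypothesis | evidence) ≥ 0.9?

Prior odds = 0.0025/0.9975 = 1/399.
Combined Bayes factor of the evidence already in hand = 20 × 5 = 100.
Odds after that evidence = (1/399) × 100 = 100/399.
Target odds = 0.9/0.1 = 9.
Need 1.7ⁿ ≥ 9 ÷ (100/399) = 35.91.
1.7⁶ = 24137569/1000000 falls short of 35.91 but 1.7⁷ = 410338673/10000000 reaches it, so n = 7.

7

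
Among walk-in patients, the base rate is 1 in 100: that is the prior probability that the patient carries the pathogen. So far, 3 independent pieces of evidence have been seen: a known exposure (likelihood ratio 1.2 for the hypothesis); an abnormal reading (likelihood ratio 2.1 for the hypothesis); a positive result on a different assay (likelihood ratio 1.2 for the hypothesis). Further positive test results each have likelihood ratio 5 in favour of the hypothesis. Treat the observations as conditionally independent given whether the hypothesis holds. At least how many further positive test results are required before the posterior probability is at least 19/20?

4

Prior odds = 0.01/0.99 = 1/99.
Combined Bayes factor of the evidence already in hand = 1.2 × 2.1 × 1.2 = 3.024.
Odds after that evidence = (1/99) × 3.024 = 42/1375.
Target odds = 0.95/0.05 = 19.
Need 5ⁿ ≥ 19 ÷ (42/1375) = 26125/42.
5³ = 125 falls short of 26125/42 but 5⁴ = 625 reaches it, so n = 4.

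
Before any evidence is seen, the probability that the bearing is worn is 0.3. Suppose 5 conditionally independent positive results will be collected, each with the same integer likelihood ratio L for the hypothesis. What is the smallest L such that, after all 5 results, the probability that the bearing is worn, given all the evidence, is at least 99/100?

Prior odds = 0.3/0.7 = 3/7.
Target odds = 0.99/0.01 = 99.
Need L⁵ ≥ 99 ÷ (3/7) = 231.
2⁵ = 32 < 231 ≤ 243 = 3⁵, so L = 3.

3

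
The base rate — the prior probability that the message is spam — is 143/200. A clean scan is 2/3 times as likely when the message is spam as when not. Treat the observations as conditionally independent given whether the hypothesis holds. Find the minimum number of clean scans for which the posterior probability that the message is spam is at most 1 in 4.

5

Prior odds = 0.715/0.285 = 143/57.
Likelihood ratio per clean scan = 2/3.
Target posterior odds = 0.25/0.75 = 1/3.
Need (143/57) × (2/3)ⁿ ≤ 1/3, i.e. (2/3)ⁿ ≤ 19/143.
(2/3)⁴ = 16/81 is still above 19/143 but (2/3)⁵ = 32/243 is at or below it, so n = 5.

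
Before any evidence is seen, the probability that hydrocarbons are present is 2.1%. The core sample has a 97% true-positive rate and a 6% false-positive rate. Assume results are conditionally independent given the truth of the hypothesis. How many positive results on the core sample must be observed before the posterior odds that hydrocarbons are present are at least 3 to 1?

2

Prior odds: 0.021 ÷ 0.979 = 21/979.
Likelihood ratio of a positive result = 0.97/0.06 = 97/6.
Target odds = 3.
Need (21/979) × (97/6)ⁿ ≥ 3, i.e. (97/6)ⁿ ≥ 979/7.
(97/6)¹ = 97/6 falls short of 979/7 but (97/6)² = 9409/36 reaches it, so n = 2.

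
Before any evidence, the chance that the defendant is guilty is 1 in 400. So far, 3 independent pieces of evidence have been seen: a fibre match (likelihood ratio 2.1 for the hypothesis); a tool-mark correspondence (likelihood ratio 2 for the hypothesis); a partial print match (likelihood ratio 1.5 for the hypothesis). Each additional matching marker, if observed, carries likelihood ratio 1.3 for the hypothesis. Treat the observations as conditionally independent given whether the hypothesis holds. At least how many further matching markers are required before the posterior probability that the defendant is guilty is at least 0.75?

20

Prior odds = 0.0025/0.9975 = 1/399.
Combined Bayes factor of the evidence already in hand = 2.1 × 2 × 1.5 = 6.3.
Odds after that evidence = (1/399) × 6.3 = 3/190.
Target odds = 0.75/0.25 = 3.
Need 1.3ⁿ ≥ 3 ÷ (3/190) = 190.
1.3¹⁹ ≈146.192 falls short of 190 but 1.3²⁰ ≈190.05 reaches it, so n = 20.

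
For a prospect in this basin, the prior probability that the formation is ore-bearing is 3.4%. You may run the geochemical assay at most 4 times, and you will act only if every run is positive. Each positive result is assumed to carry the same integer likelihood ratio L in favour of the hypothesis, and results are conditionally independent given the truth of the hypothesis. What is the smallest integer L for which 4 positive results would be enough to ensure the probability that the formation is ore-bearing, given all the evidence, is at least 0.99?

Prior odds = 0.034/0.966 = 17/483.
Target odds = 0.99/0.01 = 99.
Need L⁴ ≥ 99 ÷ (17/483) = 47817/17.
7⁴ = 2401 < 47817/17 ≤ 4096 = 8⁴, so L = 8.

8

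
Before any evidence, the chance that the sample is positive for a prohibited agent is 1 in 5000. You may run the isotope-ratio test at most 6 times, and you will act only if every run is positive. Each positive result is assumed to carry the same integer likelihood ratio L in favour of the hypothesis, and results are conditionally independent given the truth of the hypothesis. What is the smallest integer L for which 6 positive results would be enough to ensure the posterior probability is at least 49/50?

Prior odds = 0.0002/0.9998 = 1/4999.
Target odds = 0.98/0.02 = 49.
Need L⁶ ≥ 49 ÷ (1/4999) = 244951.
7⁶ = 117649 < 244951 ≤ 262144 = 8⁶, so L = 8.

8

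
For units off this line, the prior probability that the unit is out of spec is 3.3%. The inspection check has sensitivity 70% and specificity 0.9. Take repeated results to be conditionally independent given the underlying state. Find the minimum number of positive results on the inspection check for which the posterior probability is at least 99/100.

Prior odds: 0.033 ÷ 0.967 = 33/967.
False-positive rate = 1 − 0.9 = 0.1; likelihood ratio of a positive = 0.7/0.1 = 7.
Target posterior odds = 0.99/0.01 = 99.
Require 7ⁿ ≥ 99 ÷ (33/967) = 2901.
7⁴ = 2401 falls short of 2901 but 7⁵ = 16807 reaches it, so n = 5.

5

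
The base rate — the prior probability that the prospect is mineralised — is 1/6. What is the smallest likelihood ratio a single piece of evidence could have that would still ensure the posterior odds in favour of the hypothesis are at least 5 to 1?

25

Prior odds = (1/6)/(5/6) = 0.2.
Target odds = 5.
Required Bayes factor = 5 ÷ 0.2 = 25.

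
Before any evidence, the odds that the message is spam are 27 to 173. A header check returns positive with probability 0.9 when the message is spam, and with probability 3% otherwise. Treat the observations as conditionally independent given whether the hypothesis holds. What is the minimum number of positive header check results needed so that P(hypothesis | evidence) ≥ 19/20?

Prior odds = 27/173.
Likelihood ratio of a positive result = 0.9/0.03 = 30.
Target odds: 0.95 ÷ 0.05 = 19.
Require 30ⁿ ≥ 19 ÷ (27/173) = 3287/27.
30¹ = 30 falls short of 3287/27 but 30² = 900 reaches it, so n = 2.

2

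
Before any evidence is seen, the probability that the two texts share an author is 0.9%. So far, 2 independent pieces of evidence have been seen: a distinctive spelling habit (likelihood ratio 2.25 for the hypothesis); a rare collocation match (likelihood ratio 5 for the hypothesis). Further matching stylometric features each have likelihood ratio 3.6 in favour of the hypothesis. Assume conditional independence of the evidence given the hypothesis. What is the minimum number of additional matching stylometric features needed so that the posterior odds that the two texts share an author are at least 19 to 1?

Prior odds = 0.009/0.991 = 9/991.
Combined Bayes factor of the evidence already in hand = 2.25 × 5 = 11.25.
Odds after that evidence = (9/991) × 11.25 = 405/3964.
Target odds = 19.
Need 3.6ⁿ ≥ 19 ÷ (405/3964) = 75316/405.
3.6⁴ = 167.9616 falls short of 75316/405 but 3.6⁵ = 604.66176 reaches it, so n = 5.

5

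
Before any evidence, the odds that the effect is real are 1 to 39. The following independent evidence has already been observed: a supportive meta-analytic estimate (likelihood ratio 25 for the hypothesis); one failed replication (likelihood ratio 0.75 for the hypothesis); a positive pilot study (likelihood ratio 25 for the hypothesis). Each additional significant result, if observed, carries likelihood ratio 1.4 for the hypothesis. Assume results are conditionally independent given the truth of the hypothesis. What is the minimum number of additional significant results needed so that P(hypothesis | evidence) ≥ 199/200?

Prior odds = 1/39.
Combined Bayes factor of the evidence already in hand = 25 × 0.75 × 25 = 468.75.
Odds after that evidence = (1/39) × 468.75 = 625/52.
Target odds = 0.995/0.005 = 199.
Need 1.4ⁿ ≥ 199 ÷ (625/52) = 16.5568.
1.4⁸ = 5764801/390625 falls short of 16.5568 but 1.4⁹ = 40353607/1953125 reaches it, so n = 9.

9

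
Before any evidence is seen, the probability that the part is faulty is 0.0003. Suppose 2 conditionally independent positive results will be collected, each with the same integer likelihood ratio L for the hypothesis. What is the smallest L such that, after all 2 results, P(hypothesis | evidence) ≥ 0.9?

Prior odds = 0.0003/0.9997 = 3/9997.
Target odds = 0.9/0.1 = 9.
Need L² ≥ 9 ÷ (3/9997) = 29991.
173² = 29929 < 29991 ≤ 30276 = 174², so L = 174.

174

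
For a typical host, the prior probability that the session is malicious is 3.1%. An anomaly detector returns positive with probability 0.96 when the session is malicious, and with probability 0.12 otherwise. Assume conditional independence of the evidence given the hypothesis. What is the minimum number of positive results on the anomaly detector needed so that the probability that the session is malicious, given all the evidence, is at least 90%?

Prior odds: 0.031 ÷ 0.969 = 31/969.
Likelihood ratio of a positive result = 0.96/0.12 = 8.
Target odds: 0.9 ÷ 0.1 = 9.
Require 8ⁿ ≥ 9 ÷ (31/969) = 8721/31.
8² = 64 falls short of 8721/31 but 8³ = 512 reaches it, so n = 3.

3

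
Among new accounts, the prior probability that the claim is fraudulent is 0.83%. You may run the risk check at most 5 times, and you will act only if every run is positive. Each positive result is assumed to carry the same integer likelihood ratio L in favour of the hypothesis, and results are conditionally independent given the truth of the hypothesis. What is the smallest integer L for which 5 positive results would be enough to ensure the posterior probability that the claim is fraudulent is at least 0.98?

Prior odds = 0.0083/0.9917 = 83/9917.
Target odds = 0.98/0.02 = 49.
Need L⁵ ≥ 49 ÷ (83/9917) = 485933/83.
5⁵ = 3125 < 485933/83 ≤ 7776 = 6⁵, so L = 6.

6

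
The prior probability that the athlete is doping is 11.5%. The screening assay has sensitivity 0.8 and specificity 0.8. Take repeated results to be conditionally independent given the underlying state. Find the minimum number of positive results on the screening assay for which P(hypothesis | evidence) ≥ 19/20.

4

Prior odds: 0.115 ÷ 0.885 = 23/177.
False-positive rate = 1 − 0.8 = 0.2; likelihood ratio of a positive = 0.8/0.2 = 4.
Target posterior odds = 0.95/0.05 = 19.
Require 4ⁿ ≥ 19 ÷ (23/177) = 3363/23.
4³ = 64 falls short of 3363/23 but 4⁴ = 256 reaches it, so n = 4.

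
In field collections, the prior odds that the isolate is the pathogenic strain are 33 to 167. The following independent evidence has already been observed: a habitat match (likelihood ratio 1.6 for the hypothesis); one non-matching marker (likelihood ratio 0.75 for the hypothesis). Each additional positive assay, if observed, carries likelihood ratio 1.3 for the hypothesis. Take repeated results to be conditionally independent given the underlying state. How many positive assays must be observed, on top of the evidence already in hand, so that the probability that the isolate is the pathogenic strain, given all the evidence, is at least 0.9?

Prior odds = 33/167.
Combined Bayes factor of the evidence already in hand = 1.6 × 0.75 = 1.2.
Odds after that evidence = (33/167) × 1.2 = 198/835.
Target odds = 0.9/0.1 = 9.
Need 1.3ⁿ ≥ 9 ÷ (198/835) = 835/22.
1.3¹³ ≈30.2875 falls short of 835/22 but 1.3¹⁴ ≈39.3738 reaches it, so n = 14.

14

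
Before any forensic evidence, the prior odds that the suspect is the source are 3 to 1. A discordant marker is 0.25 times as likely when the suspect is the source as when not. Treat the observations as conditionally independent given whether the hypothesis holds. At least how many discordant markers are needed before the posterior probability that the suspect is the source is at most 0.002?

6

Prior odds = 3.
Likelihood ratio per discordant marker = 0.25.
Target odds: 0.002 ÷ 0.998 = 1/499.
Require 0.25ⁿ ≤ 1/499 ÷ 3 = 1/1497.
0.25⁵ = 1/1024 is still above 1/1497 but 0.25⁶ = 1/4096 is at or below it, so n = 6.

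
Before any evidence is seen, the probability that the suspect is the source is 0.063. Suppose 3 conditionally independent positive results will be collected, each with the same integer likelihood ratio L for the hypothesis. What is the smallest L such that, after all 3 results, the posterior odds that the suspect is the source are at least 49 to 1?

9

Prior odds = 0.063/0.937 = 63/937.
Target odds = 49.
Need L³ ≥ 49 ÷ (63/937) = 6559/9.
8³ = 512 < 6559/9 ≤ 729 = 9³, so L = 9.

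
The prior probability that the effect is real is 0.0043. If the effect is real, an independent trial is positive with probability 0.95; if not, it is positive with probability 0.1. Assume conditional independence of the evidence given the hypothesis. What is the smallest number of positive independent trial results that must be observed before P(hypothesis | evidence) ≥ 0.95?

Prior odds: 0.0043 ÷ 0.9957 = 43/9957.
Likelihood ratio of a positive = 0.95/0.1 = 9.5.
Target posterior odds = 0.95/0.05 = 19.
Require 9.5ⁿ ≥ 19 ÷ (43/9957) = 189183/43.
9.5³ = 857.375 falls short of 189183/43 but 9.5⁴ = 8145.0625 reaches it, so n = 4.

4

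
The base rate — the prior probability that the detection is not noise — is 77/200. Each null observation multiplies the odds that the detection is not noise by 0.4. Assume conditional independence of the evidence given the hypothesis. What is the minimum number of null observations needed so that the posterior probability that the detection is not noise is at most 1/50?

Prior odds: 0.385 ÷ 0.615 = 77/123.
Likelihood ratio per null observation = 0.4.
Target posterior odds = 0.02/0.98 = 1/49.
Require 0.4ⁿ ≤ 1/49 ÷ (77/123) = 123/3773.
0.4³ = 0.064 is still above 123/3773 but 0.4⁴ = 0.0256 is at or below it, so n = 4.

4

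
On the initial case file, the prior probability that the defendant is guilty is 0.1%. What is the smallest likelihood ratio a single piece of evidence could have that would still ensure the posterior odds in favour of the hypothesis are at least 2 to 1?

1998

Prior odds = 0.001/0.999 = 1/999.
Target odds = 2.
Required Bayes factor = 2 ÷ (1/999) = 1998.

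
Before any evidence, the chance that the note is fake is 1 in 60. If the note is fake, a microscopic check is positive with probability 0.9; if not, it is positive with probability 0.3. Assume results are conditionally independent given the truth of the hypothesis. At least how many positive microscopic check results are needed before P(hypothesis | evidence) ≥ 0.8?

5

Prior odds = (1/60)/(59/60) = 1/59.
Likelihood ratio of a positive = 0.9/0.3 = 3.
Target posterior odds = 0.8/0.2 = 4.
Need (1/59) × 3ⁿ ≥ 4, i.e. 3ⁿ ≥ 236.
3⁴ = 81 falls short of 236 but 3⁵ = 243 reaches it, so n = 5.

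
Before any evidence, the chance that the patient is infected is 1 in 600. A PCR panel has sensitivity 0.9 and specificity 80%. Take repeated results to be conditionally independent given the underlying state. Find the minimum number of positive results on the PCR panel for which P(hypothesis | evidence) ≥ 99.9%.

Prior odds: (1/600) ÷ (599/600) = 1/599.
False-positive rate = 1 − 0.8 = 0.2; likelihood ratio of a positive = 0.9/0.2 = 4.5.
Target posterior odds = 0.999/0.001 = 999.
Need (1/599) × 4.5ⁿ ≥ 999, i.e. 4.5ⁿ ≥ 598401.
4.5⁸ = 43046721/256 falls short of 598401 but 4.5⁹ = 387420489/512 reaches it, so n = 9.

9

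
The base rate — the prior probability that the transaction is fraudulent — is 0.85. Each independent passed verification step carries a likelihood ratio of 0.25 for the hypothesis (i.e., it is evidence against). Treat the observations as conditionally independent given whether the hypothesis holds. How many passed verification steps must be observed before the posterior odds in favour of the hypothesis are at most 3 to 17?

Prior odds = 0.85/0.15 = 17/3.
Likelihood ratio per passed verification step = 0.25.
Target odds = 3/17.
Need (17/3) × 0.25ⁿ ≤ 3/17, i.e. 0.25ⁿ ≤ 9/289.
0.25² = 0.0625 is still above 9/289 but 0.25³ = 0.015625 is at or below it, so n = 3.

3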